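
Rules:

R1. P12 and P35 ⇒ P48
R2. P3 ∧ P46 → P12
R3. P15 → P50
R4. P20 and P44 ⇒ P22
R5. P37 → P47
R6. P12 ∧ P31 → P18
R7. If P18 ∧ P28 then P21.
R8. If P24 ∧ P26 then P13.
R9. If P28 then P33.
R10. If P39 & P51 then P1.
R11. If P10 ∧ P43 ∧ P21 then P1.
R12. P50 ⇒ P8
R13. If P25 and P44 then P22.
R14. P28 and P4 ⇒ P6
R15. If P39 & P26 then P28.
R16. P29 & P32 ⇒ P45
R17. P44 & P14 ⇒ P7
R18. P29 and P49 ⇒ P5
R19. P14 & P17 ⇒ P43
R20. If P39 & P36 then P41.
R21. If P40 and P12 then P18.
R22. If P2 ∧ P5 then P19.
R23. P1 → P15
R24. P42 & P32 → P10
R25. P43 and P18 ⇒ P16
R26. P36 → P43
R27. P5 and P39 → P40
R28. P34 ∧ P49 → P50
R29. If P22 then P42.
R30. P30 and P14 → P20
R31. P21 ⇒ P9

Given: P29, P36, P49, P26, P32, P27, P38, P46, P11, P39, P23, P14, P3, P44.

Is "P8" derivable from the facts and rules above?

No

Forward chaining from the given facts derives: P12, P28, P45, P7, P5, P41, P43, P40, P33, P18, P16, P21, P9.
The only rule concluding P8 is R12, which needs P50; that is never established.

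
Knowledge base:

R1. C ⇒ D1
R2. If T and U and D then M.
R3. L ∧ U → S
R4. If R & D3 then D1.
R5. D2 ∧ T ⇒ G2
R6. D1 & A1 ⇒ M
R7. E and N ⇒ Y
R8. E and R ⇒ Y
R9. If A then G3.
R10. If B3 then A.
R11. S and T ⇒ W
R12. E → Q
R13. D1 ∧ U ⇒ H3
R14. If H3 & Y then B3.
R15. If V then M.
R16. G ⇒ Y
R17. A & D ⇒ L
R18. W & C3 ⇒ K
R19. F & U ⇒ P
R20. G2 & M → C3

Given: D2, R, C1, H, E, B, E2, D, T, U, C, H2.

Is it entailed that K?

D1  (by R1: C)
M  (by R2: T, U, D)
G2  (by R5: D2, T)
Y  (by R8: E, R)
H3  (by R13: D1, U)
B3  (by R14: H3, Y)
C3  (by R20: G2, M)
A  (by R10: B3)
L  (by R17: A, D)
S  (by R3: L, U)
W  (by R11: S, T)
K  (by R18: W, C3)

Yes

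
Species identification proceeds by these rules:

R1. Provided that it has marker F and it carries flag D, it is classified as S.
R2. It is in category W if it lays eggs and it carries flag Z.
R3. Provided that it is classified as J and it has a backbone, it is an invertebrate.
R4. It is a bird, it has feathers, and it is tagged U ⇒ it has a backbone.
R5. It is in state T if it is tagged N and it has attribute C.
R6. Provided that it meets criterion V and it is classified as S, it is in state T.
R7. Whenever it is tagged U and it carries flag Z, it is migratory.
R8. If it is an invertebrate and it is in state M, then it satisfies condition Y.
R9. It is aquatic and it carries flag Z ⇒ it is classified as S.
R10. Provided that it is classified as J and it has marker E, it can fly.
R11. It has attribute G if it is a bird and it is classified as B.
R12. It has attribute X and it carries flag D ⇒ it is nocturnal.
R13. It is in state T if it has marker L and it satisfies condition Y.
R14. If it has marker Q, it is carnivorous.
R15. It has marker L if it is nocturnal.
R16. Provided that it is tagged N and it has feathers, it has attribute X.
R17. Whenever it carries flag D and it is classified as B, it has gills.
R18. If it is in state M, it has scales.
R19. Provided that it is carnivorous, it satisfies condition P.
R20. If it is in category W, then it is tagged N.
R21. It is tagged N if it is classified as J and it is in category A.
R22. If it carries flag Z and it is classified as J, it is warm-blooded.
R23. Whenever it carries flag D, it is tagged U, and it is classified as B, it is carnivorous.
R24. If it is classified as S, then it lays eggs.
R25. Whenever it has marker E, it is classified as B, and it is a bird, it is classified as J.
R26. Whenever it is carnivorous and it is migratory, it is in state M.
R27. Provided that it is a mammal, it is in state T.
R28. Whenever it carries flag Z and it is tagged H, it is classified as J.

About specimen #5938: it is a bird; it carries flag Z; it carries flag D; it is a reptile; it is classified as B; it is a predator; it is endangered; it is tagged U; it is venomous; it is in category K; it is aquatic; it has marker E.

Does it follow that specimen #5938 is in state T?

No

Forward chaining from the given facts derives: is migratory, is classified as S, has attribute G, has gills, is carnivorous, lays eggs, is classified as J, is in state M, is in category W, can fly, has scales, satisfies condition P, is tagged N, is warm-blooded.
Rules concluding "it is in state T": R5 needs "it has attribute C"; R6 needs "it meets criterion V"; R13 needs "it has marker L"; R27 needs "it is a mammal" — none of these are established.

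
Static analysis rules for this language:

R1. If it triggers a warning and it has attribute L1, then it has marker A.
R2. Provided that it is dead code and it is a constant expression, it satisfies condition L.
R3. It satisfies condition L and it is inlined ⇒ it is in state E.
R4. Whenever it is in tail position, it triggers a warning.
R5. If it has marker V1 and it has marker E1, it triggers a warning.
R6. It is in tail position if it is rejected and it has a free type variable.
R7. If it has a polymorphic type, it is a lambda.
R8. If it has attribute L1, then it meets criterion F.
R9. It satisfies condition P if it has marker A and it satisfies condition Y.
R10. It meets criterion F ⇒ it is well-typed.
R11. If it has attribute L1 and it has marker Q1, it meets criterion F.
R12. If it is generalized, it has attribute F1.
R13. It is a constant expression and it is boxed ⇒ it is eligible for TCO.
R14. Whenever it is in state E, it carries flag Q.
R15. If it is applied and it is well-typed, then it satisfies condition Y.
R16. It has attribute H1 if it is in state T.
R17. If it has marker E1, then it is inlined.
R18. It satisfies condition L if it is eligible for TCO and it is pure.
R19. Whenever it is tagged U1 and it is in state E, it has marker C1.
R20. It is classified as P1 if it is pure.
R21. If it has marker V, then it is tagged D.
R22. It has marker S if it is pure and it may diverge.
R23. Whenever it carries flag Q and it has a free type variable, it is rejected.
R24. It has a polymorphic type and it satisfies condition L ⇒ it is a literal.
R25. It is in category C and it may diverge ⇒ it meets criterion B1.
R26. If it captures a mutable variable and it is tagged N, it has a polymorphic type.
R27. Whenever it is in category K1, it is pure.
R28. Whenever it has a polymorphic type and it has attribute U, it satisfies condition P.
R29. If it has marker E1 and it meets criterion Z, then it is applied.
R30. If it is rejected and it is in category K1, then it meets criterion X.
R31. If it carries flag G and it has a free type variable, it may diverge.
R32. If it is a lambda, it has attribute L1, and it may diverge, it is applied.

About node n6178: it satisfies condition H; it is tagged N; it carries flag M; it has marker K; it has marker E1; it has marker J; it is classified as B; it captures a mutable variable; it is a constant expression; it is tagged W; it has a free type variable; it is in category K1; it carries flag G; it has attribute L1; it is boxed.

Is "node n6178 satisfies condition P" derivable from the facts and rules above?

Yes

By R8 (it has attribute L1): it meets criterion F.
By R10 (it meets criterion F): it is well-typed.
By R13 (it is a constant expression, it is boxed): it is eligible for TCO.
By R17 (it has marker E1): it is inlined.
By R26 (it captures a mutable variable, it is tagged N): it has a polymorphic type.
By R27 (it is in category K1): it is pure.
By R31 (it carries flag G, it has a free type variable): it may diverge.
By R7 (it has a polymorphic type): it is a lambda.
By R18 (it is eligible for TCO, it is pure): it satisfies condition L.
By R32 (it is a lambda, it has attribute L1, it may diverge): it is applied.
By R3 (it satisfies condition L, it is inlined): it is in state E.
By R14 (it is in state E): it carries flag Q.
By R15 (it is applied, it is well-typed): it satisfies condition Y.
By R23 (it carries flag Q, it has a free type variable): it is rejected.
By R6 (it is rejected, it has a free type variable): it is in tail position.
By R4 (it is in tail position): it triggers a warning.
By R1 (it triggers a warning, it has attribute L1): it has marker A.
By R9 (it has marker A, it satisfies condition Y): it satisfies condition P.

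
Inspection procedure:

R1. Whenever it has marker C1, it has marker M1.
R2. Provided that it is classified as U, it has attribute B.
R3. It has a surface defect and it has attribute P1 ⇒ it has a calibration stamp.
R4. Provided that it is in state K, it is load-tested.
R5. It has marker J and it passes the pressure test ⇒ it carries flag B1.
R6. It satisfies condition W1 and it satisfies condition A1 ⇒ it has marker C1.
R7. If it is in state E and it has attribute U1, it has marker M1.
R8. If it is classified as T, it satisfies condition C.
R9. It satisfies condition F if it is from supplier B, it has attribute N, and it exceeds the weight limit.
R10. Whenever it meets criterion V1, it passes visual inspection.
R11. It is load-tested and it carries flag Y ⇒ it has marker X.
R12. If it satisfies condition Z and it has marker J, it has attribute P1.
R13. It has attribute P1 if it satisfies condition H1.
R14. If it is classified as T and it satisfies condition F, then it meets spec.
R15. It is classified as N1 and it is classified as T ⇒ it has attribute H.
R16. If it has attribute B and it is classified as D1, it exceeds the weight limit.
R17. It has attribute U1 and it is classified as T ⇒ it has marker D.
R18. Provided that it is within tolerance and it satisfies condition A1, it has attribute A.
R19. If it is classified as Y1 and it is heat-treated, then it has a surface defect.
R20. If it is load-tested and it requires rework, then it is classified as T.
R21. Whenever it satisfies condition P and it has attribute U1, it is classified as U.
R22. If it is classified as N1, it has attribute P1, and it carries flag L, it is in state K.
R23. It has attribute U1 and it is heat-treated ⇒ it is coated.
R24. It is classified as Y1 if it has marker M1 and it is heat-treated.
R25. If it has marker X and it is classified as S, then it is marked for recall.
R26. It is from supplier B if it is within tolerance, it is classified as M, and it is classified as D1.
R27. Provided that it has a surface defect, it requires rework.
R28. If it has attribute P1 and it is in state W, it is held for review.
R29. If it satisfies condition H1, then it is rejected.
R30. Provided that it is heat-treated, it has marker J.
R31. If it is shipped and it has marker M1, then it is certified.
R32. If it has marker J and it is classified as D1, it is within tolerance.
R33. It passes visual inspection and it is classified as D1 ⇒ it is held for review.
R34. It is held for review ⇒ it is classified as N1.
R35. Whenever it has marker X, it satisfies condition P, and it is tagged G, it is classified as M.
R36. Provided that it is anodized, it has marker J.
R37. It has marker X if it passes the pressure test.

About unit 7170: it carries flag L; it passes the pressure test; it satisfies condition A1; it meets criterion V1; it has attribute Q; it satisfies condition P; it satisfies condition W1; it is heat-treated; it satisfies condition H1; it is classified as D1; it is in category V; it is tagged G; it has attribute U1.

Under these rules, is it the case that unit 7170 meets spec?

Forward chaining from the given facts derives: has marker C1, passes visual inspection, has attribute P1, is classified as U, is coated, is rejected, has marker J, is within tolerance, is held for review, is classified as N1, has marker X, has marker M1, has attribute B, carries flag B1, exceeds the weight limit, has attribute A, is in state K, is classified as Y1, is classified as M, is load-tested, has a surface defect, is from supplier B, requires rework, has a calibration stamp, is classified as T, satisfies condition C, has attribute H, has marker D.
The only rule concluding "it meets spec" is R14, which needs "it satisfies condition F"; that is never established.

No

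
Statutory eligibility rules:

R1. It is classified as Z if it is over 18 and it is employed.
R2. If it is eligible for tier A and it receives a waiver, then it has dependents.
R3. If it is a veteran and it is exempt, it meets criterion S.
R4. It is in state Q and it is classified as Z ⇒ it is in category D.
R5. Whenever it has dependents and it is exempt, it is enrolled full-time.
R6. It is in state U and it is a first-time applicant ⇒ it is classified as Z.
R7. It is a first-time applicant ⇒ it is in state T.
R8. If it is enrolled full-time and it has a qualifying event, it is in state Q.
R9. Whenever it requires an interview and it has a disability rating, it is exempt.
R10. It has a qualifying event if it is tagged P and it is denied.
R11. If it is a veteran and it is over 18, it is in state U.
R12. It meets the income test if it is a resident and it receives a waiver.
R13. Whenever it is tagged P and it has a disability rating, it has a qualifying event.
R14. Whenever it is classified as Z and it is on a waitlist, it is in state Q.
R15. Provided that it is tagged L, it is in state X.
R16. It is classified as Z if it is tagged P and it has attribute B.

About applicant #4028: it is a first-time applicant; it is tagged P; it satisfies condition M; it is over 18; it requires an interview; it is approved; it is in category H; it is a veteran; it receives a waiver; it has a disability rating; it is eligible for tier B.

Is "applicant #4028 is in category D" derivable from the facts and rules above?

Forward chaining from the given facts derives: is in state T, is exempt, is in state U, has a qualifying event, meets criterion S, is classified as Z.
The only rule concluding "it is in category D" is R4, which needs "it is in state Q"; that is never established.

No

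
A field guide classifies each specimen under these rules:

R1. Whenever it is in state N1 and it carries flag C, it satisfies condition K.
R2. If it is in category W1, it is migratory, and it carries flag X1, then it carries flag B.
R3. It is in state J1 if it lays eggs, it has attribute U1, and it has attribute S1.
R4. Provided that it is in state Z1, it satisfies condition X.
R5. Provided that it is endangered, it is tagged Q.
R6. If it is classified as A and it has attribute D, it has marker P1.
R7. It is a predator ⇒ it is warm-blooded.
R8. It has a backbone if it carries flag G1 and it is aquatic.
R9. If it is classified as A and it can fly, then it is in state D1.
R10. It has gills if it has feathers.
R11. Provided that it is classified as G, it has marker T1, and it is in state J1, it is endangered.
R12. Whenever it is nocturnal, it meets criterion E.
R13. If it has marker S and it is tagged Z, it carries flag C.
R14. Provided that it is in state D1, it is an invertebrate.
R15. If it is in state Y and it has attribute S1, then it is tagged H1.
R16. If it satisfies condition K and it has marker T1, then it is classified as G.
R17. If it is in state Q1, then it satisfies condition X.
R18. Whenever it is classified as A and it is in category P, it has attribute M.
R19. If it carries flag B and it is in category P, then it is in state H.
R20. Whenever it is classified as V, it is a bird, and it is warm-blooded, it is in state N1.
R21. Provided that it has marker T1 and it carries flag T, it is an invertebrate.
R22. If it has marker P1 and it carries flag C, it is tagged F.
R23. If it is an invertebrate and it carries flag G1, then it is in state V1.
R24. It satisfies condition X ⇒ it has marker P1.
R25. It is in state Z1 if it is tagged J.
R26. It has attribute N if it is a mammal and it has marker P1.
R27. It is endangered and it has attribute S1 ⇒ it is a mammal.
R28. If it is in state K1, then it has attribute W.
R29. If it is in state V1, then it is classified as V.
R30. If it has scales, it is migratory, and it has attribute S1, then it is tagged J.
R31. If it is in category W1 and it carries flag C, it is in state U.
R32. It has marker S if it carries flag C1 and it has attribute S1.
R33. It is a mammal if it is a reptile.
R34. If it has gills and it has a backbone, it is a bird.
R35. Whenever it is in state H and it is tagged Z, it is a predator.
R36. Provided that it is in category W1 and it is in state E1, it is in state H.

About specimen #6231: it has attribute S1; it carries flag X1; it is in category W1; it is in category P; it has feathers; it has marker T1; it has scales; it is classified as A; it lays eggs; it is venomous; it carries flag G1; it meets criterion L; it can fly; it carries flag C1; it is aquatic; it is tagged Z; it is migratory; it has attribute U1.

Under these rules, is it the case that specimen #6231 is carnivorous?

No

Forward chaining from the given facts derives: carries flag B, is in state J1, has a backbone, is in state D1, has gills, is an invertebrate, has attribute M, is in state H, is in state V1, is classified as V, is tagged J, has marker S, is a bird, is a predator, is warm-blooded, carries flag C, is in state N1, is in state Z1, is in state U, satisfies condition K, satisfies condition X, is classified as G, has marker P1, is endangered, is tagged F, is a mammal, is tagged Q, has attribute N.
No rule has "it is carnivorous" as its conclusion, and it is not among the given facts.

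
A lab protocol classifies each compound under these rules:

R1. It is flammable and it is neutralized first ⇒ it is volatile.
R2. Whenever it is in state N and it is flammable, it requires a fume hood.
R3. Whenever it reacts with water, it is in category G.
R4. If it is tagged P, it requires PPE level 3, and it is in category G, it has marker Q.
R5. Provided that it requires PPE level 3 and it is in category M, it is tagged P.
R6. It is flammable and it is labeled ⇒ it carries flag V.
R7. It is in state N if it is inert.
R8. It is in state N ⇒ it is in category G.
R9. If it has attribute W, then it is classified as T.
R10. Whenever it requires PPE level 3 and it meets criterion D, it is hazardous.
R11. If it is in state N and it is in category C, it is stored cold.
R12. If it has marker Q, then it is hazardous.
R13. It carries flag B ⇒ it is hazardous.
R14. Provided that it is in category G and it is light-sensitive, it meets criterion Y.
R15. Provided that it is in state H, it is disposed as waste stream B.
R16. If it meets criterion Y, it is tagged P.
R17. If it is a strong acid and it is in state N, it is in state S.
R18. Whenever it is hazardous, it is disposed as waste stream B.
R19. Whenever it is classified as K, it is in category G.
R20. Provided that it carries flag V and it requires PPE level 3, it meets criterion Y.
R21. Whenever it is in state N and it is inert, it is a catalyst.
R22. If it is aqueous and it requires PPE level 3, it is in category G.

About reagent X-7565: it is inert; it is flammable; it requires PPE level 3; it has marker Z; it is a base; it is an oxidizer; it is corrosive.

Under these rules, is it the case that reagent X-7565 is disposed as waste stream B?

Forward chaining from the given facts derives: is in state N, is in category G, is a catalyst, requires a fume hood.
Rules concluding "it is disposed as waste stream B": R15 needs "it is in state H"; R18 needs "it is hazardous" — none of these are established.

No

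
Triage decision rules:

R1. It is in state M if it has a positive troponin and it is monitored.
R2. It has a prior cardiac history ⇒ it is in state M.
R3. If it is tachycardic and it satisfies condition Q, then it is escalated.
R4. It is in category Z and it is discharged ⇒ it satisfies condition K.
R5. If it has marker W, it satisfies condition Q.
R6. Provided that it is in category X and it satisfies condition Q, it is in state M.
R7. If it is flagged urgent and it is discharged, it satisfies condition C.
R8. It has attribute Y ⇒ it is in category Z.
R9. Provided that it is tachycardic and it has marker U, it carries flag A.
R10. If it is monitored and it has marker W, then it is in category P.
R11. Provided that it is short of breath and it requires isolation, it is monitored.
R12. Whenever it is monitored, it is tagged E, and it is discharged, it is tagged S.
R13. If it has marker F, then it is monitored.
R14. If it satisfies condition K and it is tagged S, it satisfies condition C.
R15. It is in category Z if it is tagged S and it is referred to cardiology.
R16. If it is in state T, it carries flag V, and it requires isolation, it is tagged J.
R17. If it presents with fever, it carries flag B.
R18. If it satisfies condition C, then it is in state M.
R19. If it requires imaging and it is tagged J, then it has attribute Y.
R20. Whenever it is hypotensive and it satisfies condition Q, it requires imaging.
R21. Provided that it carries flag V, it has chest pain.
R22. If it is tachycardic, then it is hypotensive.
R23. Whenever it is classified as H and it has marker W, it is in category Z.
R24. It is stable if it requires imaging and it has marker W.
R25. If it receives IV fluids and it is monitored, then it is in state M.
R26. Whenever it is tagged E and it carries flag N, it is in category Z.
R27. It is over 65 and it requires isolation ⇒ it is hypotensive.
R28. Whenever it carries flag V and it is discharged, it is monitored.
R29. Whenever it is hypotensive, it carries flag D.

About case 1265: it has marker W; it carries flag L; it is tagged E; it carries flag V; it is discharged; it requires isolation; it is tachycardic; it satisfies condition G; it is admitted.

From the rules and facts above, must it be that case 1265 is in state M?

Forward chaining from the given facts derives: satisfies condition Q, has chest pain, is hypotensive, is monitored, carries flag D, is escalated, is in category P, is tagged S, requires imaging, is stable.
Rules concluding "it is in state M": R1 needs "it has a positive troponin"; R2 needs "it has a prior cardiac history"; R6 needs "it is in category X"; R18 needs "it satisfies condition C"; R25 needs "it receives IV fluids" — none of these are established.

No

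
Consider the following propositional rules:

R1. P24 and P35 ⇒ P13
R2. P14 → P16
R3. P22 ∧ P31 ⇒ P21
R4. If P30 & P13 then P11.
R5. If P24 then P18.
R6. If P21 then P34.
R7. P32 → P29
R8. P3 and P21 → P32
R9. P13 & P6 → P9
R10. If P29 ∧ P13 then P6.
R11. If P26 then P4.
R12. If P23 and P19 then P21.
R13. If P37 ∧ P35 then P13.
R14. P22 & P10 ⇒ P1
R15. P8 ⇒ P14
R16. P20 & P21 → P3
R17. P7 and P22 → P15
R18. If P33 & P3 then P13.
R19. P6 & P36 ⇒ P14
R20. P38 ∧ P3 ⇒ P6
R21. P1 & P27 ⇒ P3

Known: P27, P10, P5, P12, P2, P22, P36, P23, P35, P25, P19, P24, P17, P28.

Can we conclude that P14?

Yes

P13  (by R1: P24, P35)
P21  (by R12: P23, P19)
P1  (by R14: P22, P10)
P3  (by R21: P1, P27)
P32  (by R8: P3, P21)
P29  (by R7: P32)
P6  (by R10: P29, P13)
P14  (by R19: P6, P36)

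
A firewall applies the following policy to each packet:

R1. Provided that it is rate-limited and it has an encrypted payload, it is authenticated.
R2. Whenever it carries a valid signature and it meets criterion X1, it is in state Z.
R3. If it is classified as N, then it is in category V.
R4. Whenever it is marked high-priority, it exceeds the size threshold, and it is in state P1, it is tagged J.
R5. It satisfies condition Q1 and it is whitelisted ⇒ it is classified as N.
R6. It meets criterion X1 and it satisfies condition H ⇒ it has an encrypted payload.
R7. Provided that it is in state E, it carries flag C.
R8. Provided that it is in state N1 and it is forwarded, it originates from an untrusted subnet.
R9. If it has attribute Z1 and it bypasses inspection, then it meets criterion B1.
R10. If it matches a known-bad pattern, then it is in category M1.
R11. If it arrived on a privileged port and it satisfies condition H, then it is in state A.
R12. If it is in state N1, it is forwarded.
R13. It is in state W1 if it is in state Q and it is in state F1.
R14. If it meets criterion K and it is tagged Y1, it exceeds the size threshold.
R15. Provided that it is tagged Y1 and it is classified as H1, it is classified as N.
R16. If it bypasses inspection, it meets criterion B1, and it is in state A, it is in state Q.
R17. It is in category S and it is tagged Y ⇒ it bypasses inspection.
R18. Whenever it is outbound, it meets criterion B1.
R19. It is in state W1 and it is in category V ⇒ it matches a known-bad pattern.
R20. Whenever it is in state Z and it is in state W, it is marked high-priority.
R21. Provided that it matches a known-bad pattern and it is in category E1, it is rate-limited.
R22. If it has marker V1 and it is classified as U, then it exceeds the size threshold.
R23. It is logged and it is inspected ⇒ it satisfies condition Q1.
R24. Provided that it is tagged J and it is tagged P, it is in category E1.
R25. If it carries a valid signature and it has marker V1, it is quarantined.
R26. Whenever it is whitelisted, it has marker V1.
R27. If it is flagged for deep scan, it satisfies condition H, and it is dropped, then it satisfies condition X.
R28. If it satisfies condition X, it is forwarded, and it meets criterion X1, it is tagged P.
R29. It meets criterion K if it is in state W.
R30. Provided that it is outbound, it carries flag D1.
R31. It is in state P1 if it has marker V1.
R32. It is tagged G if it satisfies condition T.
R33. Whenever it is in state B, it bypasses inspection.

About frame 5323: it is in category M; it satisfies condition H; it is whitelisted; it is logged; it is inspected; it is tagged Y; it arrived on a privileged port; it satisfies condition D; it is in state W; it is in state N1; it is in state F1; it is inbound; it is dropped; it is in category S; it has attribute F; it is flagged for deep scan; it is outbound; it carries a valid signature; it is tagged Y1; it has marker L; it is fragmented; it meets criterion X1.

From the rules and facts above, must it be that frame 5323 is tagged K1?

Forward chaining from the given facts derives: is in state Z, has an encrypted payload, is in state A, is forwarded, bypasses inspection, meets criterion B1, is marked high-priority, satisfies condition Q1, has marker V1, satisfies condition X, is tagged P, meets criterion K, carries flag D1, is in state P1, is classified as N, originates from an untrusted subnet, exceeds the size threshold, is in state Q, is quarantined, is in category V, is tagged J, is in state W1, matches a known-bad pattern, is in category E1, is in category M1, is rate-limited, is authenticated.
No rule has "it is tagged K1" as its conclusion, and it is not among the given facts.

No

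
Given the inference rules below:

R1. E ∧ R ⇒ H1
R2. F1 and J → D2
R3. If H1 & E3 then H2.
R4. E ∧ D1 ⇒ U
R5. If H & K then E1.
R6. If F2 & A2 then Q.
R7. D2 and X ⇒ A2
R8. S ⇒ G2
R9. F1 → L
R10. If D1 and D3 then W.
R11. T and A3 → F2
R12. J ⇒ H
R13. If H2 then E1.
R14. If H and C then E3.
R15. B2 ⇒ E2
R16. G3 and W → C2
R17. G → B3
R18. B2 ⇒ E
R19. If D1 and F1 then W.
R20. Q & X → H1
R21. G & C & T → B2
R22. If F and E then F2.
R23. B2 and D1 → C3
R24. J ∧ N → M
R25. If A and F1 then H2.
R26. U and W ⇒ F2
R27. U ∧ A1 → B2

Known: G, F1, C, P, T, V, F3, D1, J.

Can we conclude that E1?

No

Forward chaining from the given facts derives: D2, L, H, E3, B3, W, B2, C3, E2, E, U, F2.
Rules concluding E1: R5 needs K; R13 needs H2 — none of these are established.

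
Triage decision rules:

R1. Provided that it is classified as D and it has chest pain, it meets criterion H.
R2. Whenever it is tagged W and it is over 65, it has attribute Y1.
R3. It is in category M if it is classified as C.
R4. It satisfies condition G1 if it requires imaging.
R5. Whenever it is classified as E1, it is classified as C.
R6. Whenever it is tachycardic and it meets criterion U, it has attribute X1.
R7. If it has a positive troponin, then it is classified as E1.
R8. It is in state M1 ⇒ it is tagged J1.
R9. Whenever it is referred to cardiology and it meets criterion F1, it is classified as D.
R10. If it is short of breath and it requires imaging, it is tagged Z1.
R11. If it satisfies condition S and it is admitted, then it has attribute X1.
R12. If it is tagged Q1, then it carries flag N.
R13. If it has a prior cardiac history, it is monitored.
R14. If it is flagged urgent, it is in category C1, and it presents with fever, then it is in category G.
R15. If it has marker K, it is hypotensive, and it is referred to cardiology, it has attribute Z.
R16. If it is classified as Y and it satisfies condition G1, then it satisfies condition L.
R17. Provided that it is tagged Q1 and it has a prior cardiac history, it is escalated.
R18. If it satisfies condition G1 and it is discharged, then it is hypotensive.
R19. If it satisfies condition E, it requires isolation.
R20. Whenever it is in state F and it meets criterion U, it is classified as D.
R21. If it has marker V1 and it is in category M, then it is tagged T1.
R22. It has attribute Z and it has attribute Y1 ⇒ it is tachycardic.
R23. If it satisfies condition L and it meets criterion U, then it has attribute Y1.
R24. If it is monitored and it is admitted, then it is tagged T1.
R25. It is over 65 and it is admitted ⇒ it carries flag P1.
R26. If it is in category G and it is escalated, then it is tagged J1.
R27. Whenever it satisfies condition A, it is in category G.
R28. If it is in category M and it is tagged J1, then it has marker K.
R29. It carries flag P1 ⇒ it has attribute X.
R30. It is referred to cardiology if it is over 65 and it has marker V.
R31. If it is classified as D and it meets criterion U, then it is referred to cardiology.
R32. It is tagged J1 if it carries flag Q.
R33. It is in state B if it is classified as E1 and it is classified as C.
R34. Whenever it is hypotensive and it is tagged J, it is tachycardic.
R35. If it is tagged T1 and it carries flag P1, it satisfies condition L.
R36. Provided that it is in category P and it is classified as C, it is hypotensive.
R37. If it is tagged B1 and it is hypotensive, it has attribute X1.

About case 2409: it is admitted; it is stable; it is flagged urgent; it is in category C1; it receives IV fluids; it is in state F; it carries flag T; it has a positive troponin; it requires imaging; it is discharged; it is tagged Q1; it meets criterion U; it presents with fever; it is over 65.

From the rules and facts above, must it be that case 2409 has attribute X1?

Forward chaining from the given facts derives: satisfies condition G1, is classified as E1, carries flag N, is in category G, is hypotensive, is classified as D, carries flag P1, has attribute X, is referred to cardiology, is classified as C, is in state B, is in category M.
Rules concluding "it has attribute X1": R6 needs "it is tachycardic"; R11 needs "it satisfies condition S"; R37 needs "it is tagged B1" — none of these are established.

No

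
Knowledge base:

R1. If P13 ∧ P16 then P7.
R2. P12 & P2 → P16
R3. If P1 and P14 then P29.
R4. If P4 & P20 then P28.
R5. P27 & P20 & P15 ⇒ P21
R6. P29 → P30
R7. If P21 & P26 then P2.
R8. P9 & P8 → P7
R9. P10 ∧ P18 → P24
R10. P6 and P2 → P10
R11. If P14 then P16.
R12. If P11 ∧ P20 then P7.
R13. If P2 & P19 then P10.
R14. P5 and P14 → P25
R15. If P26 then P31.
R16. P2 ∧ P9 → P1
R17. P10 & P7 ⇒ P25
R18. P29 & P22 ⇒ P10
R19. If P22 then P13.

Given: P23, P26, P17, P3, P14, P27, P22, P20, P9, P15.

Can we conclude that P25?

P21  (by R5: P27, P20, P15)
P2  (by R7: P21, P26)
P16  (by R11: P14)
P1  (by R16: P2, P9)
P13  (by R19: P22)
P7  (by R1: P13, P16)
P29  (by R3: P1, P14)
P10  (by R18: P29, P22)
P25  (by R17: P10, P7)

Yes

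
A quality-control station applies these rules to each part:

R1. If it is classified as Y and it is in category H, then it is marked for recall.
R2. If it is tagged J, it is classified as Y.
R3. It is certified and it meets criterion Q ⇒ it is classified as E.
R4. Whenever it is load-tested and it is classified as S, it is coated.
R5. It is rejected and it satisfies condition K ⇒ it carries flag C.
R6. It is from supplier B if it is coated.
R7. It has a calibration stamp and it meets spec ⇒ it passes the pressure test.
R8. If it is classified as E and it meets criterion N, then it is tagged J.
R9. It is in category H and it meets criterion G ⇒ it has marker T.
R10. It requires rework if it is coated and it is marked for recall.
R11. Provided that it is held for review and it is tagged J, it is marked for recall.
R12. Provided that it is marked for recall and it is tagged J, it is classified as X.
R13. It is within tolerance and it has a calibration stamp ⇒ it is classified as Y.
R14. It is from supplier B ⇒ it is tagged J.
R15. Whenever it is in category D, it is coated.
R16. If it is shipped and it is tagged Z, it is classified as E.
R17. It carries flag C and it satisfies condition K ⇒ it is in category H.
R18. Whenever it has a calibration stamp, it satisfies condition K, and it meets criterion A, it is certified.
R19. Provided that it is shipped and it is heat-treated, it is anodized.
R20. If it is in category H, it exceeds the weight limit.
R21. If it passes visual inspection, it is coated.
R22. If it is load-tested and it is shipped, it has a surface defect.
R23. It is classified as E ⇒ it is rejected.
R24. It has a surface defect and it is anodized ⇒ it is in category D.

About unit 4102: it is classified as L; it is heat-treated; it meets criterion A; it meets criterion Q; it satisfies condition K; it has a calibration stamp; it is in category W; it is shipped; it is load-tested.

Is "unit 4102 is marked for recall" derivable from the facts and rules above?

Yes

By R18 (it has a calibration stamp, it satisfies condition K, it meets criterion A): it is certified.
By R19 (it is shipped, it is heat-treated): it is anodized.
By R22 (it is load-tested, it is shipped): it has a surface defect.
By R24 (it has a surface defect, it is anodized): it is in category D.
By R3 (it is certified, it meets criterion Q): it is classified as E.
By R15 (it is in category D): it is coated.
By R23 (it is classified as E): it is rejected.
By R5 (it is rejected, it satisfies condition K): it carries flag C.
By R6 (it is coated): it is from supplier B.
By R14 (it is from supplier B): it is tagged J.
By R17 (it carries flag C, it satisfies condition K): it is in category H.
By R2 (it is tagged J): it is classified as Y.
By R1 (it is classified as Y, it is in category H): it is marked for recall.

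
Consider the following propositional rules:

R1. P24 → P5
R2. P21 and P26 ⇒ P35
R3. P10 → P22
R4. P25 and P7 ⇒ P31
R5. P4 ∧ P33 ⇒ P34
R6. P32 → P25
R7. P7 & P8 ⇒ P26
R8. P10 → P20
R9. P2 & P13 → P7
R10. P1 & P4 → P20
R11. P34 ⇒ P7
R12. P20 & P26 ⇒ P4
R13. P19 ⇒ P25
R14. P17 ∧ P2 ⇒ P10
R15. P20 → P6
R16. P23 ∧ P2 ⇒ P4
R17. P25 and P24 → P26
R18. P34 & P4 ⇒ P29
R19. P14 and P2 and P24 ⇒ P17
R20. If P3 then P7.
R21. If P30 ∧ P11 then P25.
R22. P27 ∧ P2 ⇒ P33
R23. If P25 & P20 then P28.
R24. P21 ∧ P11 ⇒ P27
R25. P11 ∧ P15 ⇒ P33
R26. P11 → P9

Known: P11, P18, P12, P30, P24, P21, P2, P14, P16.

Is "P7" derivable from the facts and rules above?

Yes

P17  (by R19: P14, P2, P24)
P25  (by R21: P30, P11)
P27  (by R24: P21, P11)
P10  (by R14: P17, P2)
P26  (by R17: P25, P24)
P33  (by R22: P27, P2)
P20  (by R8: P10)
P4  (by R12: P20, P26)
P34  (by R5: P4, P33)
P7  (by R11: P34)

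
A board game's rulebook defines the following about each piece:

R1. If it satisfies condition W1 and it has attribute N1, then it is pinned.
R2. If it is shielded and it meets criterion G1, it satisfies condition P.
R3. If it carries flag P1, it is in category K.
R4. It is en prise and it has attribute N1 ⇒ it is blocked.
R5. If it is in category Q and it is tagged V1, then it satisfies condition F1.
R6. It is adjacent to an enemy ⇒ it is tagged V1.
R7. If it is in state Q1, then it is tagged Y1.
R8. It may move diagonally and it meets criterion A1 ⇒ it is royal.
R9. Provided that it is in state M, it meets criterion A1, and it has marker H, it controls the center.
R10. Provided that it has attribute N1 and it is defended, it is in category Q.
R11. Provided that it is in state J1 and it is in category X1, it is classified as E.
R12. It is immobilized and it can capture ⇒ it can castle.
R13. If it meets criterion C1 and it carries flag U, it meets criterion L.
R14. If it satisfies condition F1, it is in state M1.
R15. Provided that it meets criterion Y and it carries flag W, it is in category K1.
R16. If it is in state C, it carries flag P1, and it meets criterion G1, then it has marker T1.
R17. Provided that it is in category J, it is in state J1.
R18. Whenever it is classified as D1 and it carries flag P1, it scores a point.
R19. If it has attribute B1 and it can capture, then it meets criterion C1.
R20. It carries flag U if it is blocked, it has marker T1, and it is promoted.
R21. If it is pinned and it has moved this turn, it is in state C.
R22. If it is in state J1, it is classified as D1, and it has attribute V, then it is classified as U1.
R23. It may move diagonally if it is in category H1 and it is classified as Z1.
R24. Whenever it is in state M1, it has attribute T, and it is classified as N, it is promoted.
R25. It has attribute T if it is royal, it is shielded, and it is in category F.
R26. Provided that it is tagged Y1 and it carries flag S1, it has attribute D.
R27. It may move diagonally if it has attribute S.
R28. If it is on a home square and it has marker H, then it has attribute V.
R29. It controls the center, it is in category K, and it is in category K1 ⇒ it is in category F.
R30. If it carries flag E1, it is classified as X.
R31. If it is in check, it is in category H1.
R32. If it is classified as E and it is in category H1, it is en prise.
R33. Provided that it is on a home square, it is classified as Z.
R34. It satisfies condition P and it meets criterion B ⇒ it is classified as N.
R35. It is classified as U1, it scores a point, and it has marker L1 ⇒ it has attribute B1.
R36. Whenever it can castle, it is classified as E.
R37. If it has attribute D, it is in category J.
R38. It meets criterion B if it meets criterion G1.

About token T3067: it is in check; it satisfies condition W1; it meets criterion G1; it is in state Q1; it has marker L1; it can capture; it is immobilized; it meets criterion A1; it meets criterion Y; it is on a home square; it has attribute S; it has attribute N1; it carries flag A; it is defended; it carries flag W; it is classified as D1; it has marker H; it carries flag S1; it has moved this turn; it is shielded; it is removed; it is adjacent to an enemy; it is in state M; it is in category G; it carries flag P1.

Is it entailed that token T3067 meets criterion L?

Yes

By R1 (it satisfies condition W1, it has attribute N1): it is pinned.
By R2 (it is shielded, it meets criterion G1): it satisfies condition P.
By R3 (it carries flag P1): it is in category K.
By R6 (it is adjacent to an enemy): it is tagged V1.
By R7 (it is in state Q1): it is tagged Y1.
By R9 (it is in state M, it meets criterion A1, it has marker H): it controls the center.
By R10 (it has attribute N1, it is defended): it is in category Q.
By R12 (it is immobilized, it can capture): it can castle.
By R15 (it meets criterion Y, it carries flag W): it is in category K1.
By R18 (it is classified as D1, it carries flag P1): it scores a point.
By R21 (it is pinned, it has moved this turn): it is in state C.
By R26 (it is tagged Y1, it carries flag S1): it has attribute D.
By R27 (it has attribute S): it may move diagonally.
By R28 (it is on a home square, it has marker H): it has attribute V.
By R29 (it controls the center, it is in category K, it is in category K1): it is in category F.
By R31 (it is in check): it is in category H1.
By R36 (it can castle): it is classified as E.
By R37 (it has attribute D): it is in category J.
By R38 (it meets criterion G1): it meets criterion B.
By R5 (it is in category Q, it is tagged V1): it satisfies condition F1.
By R8 (it may move diagonally, it meets criterion A1): it is royal.
By R14 (it satisfies condition F1): it is in state M1.
By R16 (it is in state C, it carries flag P1, it meets criterion G1): it has marker T1.
By R17 (it is in category J): it is in state J1.
By R22 (it is in state J1, it is classified as D1, it has attribute V): it is classified as U1.
By R25 (it is royal, it is shielded, it is in category F): it has attribute T.
By R32 (it is classified as E, it is in category H1): it is en prise.
By R34 (it satisfies condition P, it meets criterion B): it is classified as N.
By R35 (it is classified as U1, it scores a point, it has marker L1): it has attribute B1.
By R4 (it is en prise, it has attribute N1): it is blocked.
By R19 (it has attribute B1, it can capture): it meets criterion C1.
By R24 (it is in state M1, it has attribute T, it is classified as N): it is promoted.
By R20 (it is blocked, it has marker T1, it is promoted): it carries flag U.
By R13 (it meets criterion C1, it carries flag U): it meets criterion L.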